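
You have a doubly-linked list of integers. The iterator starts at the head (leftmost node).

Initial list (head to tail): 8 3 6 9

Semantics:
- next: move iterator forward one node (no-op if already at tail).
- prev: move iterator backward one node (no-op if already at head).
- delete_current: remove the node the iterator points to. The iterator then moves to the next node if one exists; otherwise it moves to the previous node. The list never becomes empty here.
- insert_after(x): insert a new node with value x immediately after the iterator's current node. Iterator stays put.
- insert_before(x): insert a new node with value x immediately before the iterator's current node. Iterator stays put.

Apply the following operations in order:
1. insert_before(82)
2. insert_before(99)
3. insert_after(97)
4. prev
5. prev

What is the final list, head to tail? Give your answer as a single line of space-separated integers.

Answer: 82 99 8 97 3 6 9

Derivation:
After 1 (insert_before(82)): list=[82, 8, 3, 6, 9] cursor@8
After 2 (insert_before(99)): list=[82, 99, 8, 3, 6, 9] cursor@8
After 3 (insert_after(97)): list=[82, 99, 8, 97, 3, 6, 9] cursor@8
After 4 (prev): list=[82, 99, 8, 97, 3, 6, 9] cursor@99
After 5 (prev): list=[82, 99, 8, 97, 3, 6, 9] cursor@82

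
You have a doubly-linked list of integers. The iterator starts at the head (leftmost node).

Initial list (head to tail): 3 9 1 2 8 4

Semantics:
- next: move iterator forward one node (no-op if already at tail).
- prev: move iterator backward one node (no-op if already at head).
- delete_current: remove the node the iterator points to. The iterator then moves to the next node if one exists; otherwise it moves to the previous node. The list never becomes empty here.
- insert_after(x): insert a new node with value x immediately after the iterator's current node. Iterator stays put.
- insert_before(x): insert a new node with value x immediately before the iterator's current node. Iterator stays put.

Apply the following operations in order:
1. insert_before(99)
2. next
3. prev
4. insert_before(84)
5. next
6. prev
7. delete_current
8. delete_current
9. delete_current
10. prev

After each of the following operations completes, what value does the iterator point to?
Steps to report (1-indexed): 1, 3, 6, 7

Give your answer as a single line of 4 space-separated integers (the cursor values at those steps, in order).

Answer: 3 3 3 9

Derivation:
After 1 (insert_before(99)): list=[99, 3, 9, 1, 2, 8, 4] cursor@3
After 2 (next): list=[99, 3, 9, 1, 2, 8, 4] cursor@9
After 3 (prev): list=[99, 3, 9, 1, 2, 8, 4] cursor@3
After 4 (insert_before(84)): list=[99, 84, 3, 9, 1, 2, 8, 4] cursor@3
After 5 (next): list=[99, 84, 3, 9, 1, 2, 8, 4] cursor@9
After 6 (prev): list=[99, 84, 3, 9, 1, 2, 8, 4] cursor@3
After 7 (delete_current): list=[99, 84, 9, 1, 2, 8, 4] cursor@9
After 8 (delete_current): list=[99, 84, 1, 2, 8, 4] cursor@1
After 9 (delete_current): list=[99, 84, 2, 8, 4] cursor@2
After 10 (prev): list=[99, 84, 2, 8, 4] cursor@84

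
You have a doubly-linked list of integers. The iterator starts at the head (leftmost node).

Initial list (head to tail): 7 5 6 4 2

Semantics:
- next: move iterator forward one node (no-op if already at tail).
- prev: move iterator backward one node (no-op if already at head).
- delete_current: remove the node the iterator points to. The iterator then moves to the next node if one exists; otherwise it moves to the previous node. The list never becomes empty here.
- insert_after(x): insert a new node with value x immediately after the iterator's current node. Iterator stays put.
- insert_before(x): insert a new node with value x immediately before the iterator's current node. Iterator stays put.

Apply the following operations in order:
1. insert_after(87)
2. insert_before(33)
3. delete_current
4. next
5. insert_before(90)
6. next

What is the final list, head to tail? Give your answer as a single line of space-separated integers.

After 1 (insert_after(87)): list=[7, 87, 5, 6, 4, 2] cursor@7
After 2 (insert_before(33)): list=[33, 7, 87, 5, 6, 4, 2] cursor@7
After 3 (delete_current): list=[33, 87, 5, 6, 4, 2] cursor@87
After 4 (next): list=[33, 87, 5, 6, 4, 2] cursor@5
After 5 (insert_before(90)): list=[33, 87, 90, 5, 6, 4, 2] cursor@5
After 6 (next): list=[33, 87, 90, 5, 6, 4, 2] cursor@6

Answer: 33 87 90 5 6 4 2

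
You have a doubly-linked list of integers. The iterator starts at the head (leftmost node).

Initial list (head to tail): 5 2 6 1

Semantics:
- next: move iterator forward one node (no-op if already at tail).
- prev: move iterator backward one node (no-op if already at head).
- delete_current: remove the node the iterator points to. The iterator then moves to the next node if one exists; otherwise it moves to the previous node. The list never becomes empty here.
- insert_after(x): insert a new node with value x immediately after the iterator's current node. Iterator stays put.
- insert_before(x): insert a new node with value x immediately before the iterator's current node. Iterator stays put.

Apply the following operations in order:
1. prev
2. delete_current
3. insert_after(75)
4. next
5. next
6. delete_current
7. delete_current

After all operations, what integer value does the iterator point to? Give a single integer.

After 1 (prev): list=[5, 2, 6, 1] cursor@5
After 2 (delete_current): list=[2, 6, 1] cursor@2
After 3 (insert_after(75)): list=[2, 75, 6, 1] cursor@2
After 4 (next): list=[2, 75, 6, 1] cursor@75
After 5 (next): list=[2, 75, 6, 1] cursor@6
After 6 (delete_current): list=[2, 75, 1] cursor@1
After 7 (delete_current): list=[2, 75] cursor@75

Answer: 75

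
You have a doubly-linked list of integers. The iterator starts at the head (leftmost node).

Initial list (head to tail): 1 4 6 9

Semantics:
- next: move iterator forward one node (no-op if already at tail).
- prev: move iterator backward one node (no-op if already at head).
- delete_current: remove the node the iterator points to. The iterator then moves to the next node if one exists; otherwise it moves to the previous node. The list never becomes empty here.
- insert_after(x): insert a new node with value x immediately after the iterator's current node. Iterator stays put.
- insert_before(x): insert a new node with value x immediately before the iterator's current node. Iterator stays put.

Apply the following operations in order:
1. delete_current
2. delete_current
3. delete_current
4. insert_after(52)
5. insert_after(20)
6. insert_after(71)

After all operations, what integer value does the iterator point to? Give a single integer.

After 1 (delete_current): list=[4, 6, 9] cursor@4
After 2 (delete_current): list=[6, 9] cursor@6
After 3 (delete_current): list=[9] cursor@9
After 4 (insert_after(52)): list=[9, 52] cursor@9
After 5 (insert_after(20)): list=[9, 20, 52] cursor@9
After 6 (insert_after(71)): list=[9, 71, 20, 52] cursor@9

Answer: 9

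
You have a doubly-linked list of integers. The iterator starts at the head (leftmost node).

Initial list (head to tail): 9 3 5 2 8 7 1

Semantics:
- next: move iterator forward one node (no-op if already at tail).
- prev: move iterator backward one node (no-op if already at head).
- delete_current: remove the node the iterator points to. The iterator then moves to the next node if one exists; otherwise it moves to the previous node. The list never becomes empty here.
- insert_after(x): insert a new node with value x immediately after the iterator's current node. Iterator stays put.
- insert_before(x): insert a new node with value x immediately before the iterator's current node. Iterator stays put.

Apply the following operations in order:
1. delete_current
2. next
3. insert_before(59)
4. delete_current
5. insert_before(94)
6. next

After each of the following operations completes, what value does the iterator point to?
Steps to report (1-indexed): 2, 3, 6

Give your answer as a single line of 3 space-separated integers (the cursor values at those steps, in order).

Answer: 5 5 8

Derivation:
After 1 (delete_current): list=[3, 5, 2, 8, 7, 1] cursor@3
After 2 (next): list=[3, 5, 2, 8, 7, 1] cursor@5
After 3 (insert_before(59)): list=[3, 59, 5, 2, 8, 7, 1] cursor@5
After 4 (delete_current): list=[3, 59, 2, 8, 7, 1] cursor@2
After 5 (insert_before(94)): list=[3, 59, 94, 2, 8, 7, 1] cursor@2
After 6 (next): list=[3, 59, 94, 2, 8, 7, 1] cursor@8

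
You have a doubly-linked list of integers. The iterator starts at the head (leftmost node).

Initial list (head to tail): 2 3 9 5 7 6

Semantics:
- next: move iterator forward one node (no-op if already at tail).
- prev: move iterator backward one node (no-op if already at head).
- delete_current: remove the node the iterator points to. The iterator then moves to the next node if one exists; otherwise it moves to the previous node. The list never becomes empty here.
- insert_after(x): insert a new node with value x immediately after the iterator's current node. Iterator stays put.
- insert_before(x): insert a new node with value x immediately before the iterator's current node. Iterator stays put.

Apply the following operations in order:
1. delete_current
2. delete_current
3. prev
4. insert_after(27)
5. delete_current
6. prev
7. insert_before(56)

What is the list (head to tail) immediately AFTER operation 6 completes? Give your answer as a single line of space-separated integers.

After 1 (delete_current): list=[3, 9, 5, 7, 6] cursor@3
After 2 (delete_current): list=[9, 5, 7, 6] cursor@9
After 3 (prev): list=[9, 5, 7, 6] cursor@9
After 4 (insert_after(27)): list=[9, 27, 5, 7, 6] cursor@9
After 5 (delete_current): list=[27, 5, 7, 6] cursor@27
After 6 (prev): list=[27, 5, 7, 6] cursor@27

Answer: 27 5 7 6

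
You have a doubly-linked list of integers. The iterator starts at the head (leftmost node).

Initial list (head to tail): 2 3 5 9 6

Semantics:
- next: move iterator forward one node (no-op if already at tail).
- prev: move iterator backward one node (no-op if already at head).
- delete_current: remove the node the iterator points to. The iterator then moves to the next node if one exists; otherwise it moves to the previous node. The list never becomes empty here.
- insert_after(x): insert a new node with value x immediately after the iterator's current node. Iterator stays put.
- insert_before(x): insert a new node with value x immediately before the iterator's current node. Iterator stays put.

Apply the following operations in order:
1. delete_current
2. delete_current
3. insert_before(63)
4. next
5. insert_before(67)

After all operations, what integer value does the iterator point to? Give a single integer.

After 1 (delete_current): list=[3, 5, 9, 6] cursor@3
After 2 (delete_current): list=[5, 9, 6] cursor@5
After 3 (insert_before(63)): list=[63, 5, 9, 6] cursor@5
After 4 (next): list=[63, 5, 9, 6] cursor@9
After 5 (insert_before(67)): list=[63, 5, 67, 9, 6] cursor@9

Answer: 9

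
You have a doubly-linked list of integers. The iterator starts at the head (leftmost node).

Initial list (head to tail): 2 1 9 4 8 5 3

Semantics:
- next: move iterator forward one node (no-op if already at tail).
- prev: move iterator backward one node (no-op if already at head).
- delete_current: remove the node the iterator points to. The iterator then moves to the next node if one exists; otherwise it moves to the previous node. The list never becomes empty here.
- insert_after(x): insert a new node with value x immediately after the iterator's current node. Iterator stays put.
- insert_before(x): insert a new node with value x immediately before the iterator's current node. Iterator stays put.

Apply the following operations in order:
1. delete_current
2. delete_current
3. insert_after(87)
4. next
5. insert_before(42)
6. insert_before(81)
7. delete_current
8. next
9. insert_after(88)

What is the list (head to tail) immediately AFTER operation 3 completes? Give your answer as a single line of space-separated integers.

Answer: 9 87 4 8 5 3

Derivation:
After 1 (delete_current): list=[1, 9, 4, 8, 5, 3] cursor@1
After 2 (delete_current): list=[9, 4, 8, 5, 3] cursor@9
After 3 (insert_after(87)): list=[9, 87, 4, 8, 5, 3] cursor@9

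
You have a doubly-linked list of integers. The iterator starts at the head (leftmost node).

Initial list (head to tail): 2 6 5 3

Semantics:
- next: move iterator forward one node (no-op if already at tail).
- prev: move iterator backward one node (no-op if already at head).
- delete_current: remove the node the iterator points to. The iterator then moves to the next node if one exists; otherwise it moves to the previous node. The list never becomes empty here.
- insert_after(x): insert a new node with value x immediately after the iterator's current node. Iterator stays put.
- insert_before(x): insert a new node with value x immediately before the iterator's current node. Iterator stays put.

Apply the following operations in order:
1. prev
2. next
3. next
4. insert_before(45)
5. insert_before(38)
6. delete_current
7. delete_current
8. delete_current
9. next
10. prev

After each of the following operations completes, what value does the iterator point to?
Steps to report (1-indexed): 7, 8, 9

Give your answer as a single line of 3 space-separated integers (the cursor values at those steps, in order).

Answer: 38 45 45

Derivation:
After 1 (prev): list=[2, 6, 5, 3] cursor@2
After 2 (next): list=[2, 6, 5, 3] cursor@6
After 3 (next): list=[2, 6, 5, 3] cursor@5
After 4 (insert_before(45)): list=[2, 6, 45, 5, 3] cursor@5
After 5 (insert_before(38)): list=[2, 6, 45, 38, 5, 3] cursor@5
After 6 (delete_current): list=[2, 6, 45, 38, 3] cursor@3
After 7 (delete_current): list=[2, 6, 45, 38] cursor@38
After 8 (delete_current): list=[2, 6, 45] cursor@45
After 9 (next): list=[2, 6, 45] cursor@45
After 10 (prev): list=[2, 6, 45] cursor@6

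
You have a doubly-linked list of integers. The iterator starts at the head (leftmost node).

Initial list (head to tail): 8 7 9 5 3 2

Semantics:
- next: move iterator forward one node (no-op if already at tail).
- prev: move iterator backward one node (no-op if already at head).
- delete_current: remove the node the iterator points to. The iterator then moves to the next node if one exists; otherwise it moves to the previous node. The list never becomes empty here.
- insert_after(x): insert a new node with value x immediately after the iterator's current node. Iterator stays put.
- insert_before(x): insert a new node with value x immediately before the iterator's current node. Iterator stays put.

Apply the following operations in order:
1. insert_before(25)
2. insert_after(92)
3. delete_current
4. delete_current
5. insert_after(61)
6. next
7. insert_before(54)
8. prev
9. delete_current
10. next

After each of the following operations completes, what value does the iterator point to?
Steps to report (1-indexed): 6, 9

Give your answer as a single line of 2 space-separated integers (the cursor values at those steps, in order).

After 1 (insert_before(25)): list=[25, 8, 7, 9, 5, 3, 2] cursor@8
After 2 (insert_after(92)): list=[25, 8, 92, 7, 9, 5, 3, 2] cursor@8
After 3 (delete_current): list=[25, 92, 7, 9, 5, 3, 2] cursor@92
After 4 (delete_current): list=[25, 7, 9, 5, 3, 2] cursor@7
After 5 (insert_after(61)): list=[25, 7, 61, 9, 5, 3, 2] cursor@7
After 6 (next): list=[25, 7, 61, 9, 5, 3, 2] cursor@61
After 7 (insert_before(54)): list=[25, 7, 54, 61, 9, 5, 3, 2] cursor@61
After 8 (prev): list=[25, 7, 54, 61, 9, 5, 3, 2] cursor@54
After 9 (delete_current): list=[25, 7, 61, 9, 5, 3, 2] cursor@61
After 10 (next): list=[25, 7, 61, 9, 5, 3, 2] cursor@9

Answer: 61 61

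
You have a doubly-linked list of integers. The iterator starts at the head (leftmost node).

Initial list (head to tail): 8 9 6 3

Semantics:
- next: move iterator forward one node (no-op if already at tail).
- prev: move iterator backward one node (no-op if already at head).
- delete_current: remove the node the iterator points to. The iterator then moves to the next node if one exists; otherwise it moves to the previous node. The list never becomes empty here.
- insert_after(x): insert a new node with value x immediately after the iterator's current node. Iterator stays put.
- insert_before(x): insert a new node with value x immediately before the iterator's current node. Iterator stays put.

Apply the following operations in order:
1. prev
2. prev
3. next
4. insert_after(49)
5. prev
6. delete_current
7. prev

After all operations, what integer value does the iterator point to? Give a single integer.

After 1 (prev): list=[8, 9, 6, 3] cursor@8
After 2 (prev): list=[8, 9, 6, 3] cursor@8
After 3 (next): list=[8, 9, 6, 3] cursor@9
After 4 (insert_after(49)): list=[8, 9, 49, 6, 3] cursor@9
After 5 (prev): list=[8, 9, 49, 6, 3] cursor@8
After 6 (delete_current): list=[9, 49, 6, 3] cursor@9
After 7 (prev): list=[9, 49, 6, 3] cursor@9

Answer: 9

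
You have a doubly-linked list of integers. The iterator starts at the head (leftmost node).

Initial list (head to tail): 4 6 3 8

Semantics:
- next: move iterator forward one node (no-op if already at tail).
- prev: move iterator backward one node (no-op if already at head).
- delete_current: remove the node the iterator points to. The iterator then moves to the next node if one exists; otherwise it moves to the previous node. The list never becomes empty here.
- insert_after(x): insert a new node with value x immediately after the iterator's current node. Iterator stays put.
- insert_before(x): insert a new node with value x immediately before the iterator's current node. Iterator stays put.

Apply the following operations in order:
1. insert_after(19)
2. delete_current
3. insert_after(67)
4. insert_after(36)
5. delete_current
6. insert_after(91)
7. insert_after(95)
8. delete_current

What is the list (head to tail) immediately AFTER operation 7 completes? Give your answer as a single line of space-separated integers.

Answer: 36 95 91 67 6 3 8

Derivation:
After 1 (insert_after(19)): list=[4, 19, 6, 3, 8] cursor@4
After 2 (delete_current): list=[19, 6, 3, 8] cursor@19
After 3 (insert_after(67)): list=[19, 67, 6, 3, 8] cursor@19
After 4 (insert_after(36)): list=[19, 36, 67, 6, 3, 8] cursor@19
After 5 (delete_current): list=[36, 67, 6, 3, 8] cursor@36
After 6 (insert_after(91)): list=[36, 91, 67, 6, 3, 8] cursor@36
After 7 (insert_after(95)): list=[36, 95, 91, 67, 6, 3, 8] cursor@36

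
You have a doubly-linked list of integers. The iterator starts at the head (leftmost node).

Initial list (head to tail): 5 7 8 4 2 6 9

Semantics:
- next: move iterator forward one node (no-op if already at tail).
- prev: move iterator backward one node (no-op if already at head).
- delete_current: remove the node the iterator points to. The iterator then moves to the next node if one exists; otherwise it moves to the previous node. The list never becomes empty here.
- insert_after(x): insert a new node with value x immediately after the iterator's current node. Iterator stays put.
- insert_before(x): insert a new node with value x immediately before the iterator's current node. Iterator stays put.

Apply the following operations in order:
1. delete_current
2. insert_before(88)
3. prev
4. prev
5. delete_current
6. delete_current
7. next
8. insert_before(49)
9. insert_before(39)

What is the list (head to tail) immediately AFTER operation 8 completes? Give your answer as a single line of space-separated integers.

Answer: 8 49 4 2 6 9

Derivation:
After 1 (delete_current): list=[7, 8, 4, 2, 6, 9] cursor@7
After 2 (insert_before(88)): list=[88, 7, 8, 4, 2, 6, 9] cursor@7
After 3 (prev): list=[88, 7, 8, 4, 2, 6, 9] cursor@88
After 4 (prev): list=[88, 7, 8, 4, 2, 6, 9] cursor@88
After 5 (delete_current): list=[7, 8, 4, 2, 6, 9] cursor@7
After 6 (delete_current): list=[8, 4, 2, 6, 9] cursor@8
After 7 (next): list=[8, 4, 2, 6, 9] cursor@4
After 8 (insert_before(49)): list=[8, 49, 4, 2, 6, 9] cursor@4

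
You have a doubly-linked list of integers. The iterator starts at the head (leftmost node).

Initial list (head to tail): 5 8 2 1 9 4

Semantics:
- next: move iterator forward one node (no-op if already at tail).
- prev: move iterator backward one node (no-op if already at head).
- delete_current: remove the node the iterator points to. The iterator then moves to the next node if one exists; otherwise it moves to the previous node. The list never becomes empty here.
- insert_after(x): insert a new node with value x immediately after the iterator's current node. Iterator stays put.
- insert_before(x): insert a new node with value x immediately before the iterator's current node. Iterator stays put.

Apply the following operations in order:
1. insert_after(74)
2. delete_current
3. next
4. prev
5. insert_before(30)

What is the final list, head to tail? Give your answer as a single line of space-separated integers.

Answer: 30 74 8 2 1 9 4

Derivation:
After 1 (insert_after(74)): list=[5, 74, 8, 2, 1, 9, 4] cursor@5
After 2 (delete_current): list=[74, 8, 2, 1, 9, 4] cursor@74
After 3 (next): list=[74, 8, 2, 1, 9, 4] cursor@8
After 4 (prev): list=[74, 8, 2, 1, 9, 4] cursor@74
After 5 (insert_before(30)): list=[30, 74, 8, 2, 1, 9, 4] cursor@74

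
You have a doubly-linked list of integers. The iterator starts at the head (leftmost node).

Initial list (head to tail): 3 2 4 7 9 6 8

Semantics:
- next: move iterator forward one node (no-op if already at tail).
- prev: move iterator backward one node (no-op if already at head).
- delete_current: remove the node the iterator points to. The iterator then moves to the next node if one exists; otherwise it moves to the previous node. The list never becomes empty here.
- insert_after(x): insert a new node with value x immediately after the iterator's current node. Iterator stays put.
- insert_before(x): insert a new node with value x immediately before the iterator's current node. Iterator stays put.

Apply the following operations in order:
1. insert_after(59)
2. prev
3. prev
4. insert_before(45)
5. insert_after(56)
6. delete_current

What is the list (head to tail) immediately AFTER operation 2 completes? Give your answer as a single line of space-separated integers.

After 1 (insert_after(59)): list=[3, 59, 2, 4, 7, 9, 6, 8] cursor@3
After 2 (prev): list=[3, 59, 2, 4, 7, 9, 6, 8] cursor@3

Answer: 3 59 2 4 7 9 6 8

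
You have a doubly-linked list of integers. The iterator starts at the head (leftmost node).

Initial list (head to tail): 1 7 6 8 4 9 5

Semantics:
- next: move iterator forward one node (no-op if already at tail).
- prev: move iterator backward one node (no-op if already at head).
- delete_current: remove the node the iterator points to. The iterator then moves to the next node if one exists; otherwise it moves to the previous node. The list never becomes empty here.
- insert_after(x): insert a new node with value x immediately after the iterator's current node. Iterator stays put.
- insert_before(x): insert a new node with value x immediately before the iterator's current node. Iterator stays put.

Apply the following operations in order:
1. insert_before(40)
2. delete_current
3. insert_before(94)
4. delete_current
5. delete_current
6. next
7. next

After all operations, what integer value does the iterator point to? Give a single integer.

Answer: 9

Derivation:
After 1 (insert_before(40)): list=[40, 1, 7, 6, 8, 4, 9, 5] cursor@1
After 2 (delete_current): list=[40, 7, 6, 8, 4, 9, 5] cursor@7
After 3 (insert_before(94)): list=[40, 94, 7, 6, 8, 4, 9, 5] cursor@7
After 4 (delete_current): list=[40, 94, 6, 8, 4, 9, 5] cursor@6
After 5 (delete_current): list=[40, 94, 8, 4, 9, 5] cursor@8
After 6 (next): list=[40, 94, 8, 4, 9, 5] cursor@4
After 7 (next): list=[40, 94, 8, 4, 9, 5] cursor@9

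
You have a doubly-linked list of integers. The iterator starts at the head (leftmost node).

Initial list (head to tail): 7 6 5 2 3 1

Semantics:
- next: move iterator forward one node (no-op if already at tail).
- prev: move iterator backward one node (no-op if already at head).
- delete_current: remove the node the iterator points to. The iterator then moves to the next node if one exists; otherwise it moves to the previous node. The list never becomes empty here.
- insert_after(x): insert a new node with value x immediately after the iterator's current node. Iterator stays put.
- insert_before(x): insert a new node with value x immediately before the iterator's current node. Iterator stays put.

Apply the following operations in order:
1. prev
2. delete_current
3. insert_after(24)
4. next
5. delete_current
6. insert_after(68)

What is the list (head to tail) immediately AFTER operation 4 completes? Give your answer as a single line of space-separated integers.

After 1 (prev): list=[7, 6, 5, 2, 3, 1] cursor@7
After 2 (delete_current): list=[6, 5, 2, 3, 1] cursor@6
After 3 (insert_after(24)): list=[6, 24, 5, 2, 3, 1] cursor@6
After 4 (next): list=[6, 24, 5, 2, 3, 1] cursor@24

Answer: 6 24 5 2 3 1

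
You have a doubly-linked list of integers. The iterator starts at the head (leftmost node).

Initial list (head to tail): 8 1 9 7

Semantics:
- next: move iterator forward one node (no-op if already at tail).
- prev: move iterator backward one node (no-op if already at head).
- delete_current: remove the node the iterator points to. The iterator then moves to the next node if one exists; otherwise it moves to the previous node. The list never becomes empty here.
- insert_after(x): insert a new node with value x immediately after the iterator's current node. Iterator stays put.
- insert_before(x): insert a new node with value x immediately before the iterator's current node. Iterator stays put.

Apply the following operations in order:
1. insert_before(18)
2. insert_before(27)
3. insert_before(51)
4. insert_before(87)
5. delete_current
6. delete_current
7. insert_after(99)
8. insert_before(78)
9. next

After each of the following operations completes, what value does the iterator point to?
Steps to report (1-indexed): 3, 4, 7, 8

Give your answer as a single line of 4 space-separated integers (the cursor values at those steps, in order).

Answer: 8 8 9 9

Derivation:
After 1 (insert_before(18)): list=[18, 8, 1, 9, 7] cursor@8
After 2 (insert_before(27)): list=[18, 27, 8, 1, 9, 7] cursor@8
After 3 (insert_before(51)): list=[18, 27, 51, 8, 1, 9, 7] cursor@8
After 4 (insert_before(87)): list=[18, 27, 51, 87, 8, 1, 9, 7] cursor@8
After 5 (delete_current): list=[18, 27, 51, 87, 1, 9, 7] cursor@1
After 6 (delete_current): list=[18, 27, 51, 87, 9, 7] cursor@9
After 7 (insert_after(99)): list=[18, 27, 51, 87, 9, 99, 7] cursor@9
After 8 (insert_before(78)): list=[18, 27, 51, 87, 78, 9, 99, 7] cursor@9
After 9 (next): list=[18, 27, 51, 87, 78, 9, 99, 7] cursor@99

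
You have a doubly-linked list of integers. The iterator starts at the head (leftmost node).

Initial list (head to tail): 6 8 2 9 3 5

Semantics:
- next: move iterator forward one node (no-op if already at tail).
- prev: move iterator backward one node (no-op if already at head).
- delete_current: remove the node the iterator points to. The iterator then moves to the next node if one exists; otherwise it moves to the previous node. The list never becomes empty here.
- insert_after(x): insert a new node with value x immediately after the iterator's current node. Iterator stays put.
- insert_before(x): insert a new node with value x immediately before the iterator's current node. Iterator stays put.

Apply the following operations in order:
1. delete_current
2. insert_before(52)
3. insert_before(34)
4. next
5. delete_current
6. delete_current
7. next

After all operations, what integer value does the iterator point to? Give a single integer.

After 1 (delete_current): list=[8, 2, 9, 3, 5] cursor@8
After 2 (insert_before(52)): list=[52, 8, 2, 9, 3, 5] cursor@8
After 3 (insert_before(34)): list=[52, 34, 8, 2, 9, 3, 5] cursor@8
After 4 (next): list=[52, 34, 8, 2, 9, 3, 5] cursor@2
After 5 (delete_current): list=[52, 34, 8, 9, 3, 5] cursor@9
After 6 (delete_current): list=[52, 34, 8, 3, 5] cursor@3
After 7 (next): list=[52, 34, 8, 3, 5] cursor@5

Answer: 5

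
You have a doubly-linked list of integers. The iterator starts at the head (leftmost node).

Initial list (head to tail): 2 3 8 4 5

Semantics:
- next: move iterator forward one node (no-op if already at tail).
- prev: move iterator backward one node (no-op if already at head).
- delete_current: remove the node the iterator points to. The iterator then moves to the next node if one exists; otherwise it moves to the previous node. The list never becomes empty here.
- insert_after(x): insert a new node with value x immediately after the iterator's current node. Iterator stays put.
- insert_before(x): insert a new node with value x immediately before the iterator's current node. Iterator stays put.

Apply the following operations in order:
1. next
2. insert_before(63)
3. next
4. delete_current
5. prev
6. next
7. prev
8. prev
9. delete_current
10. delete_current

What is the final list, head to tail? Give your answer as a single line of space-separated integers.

Answer: 2 4 5

Derivation:
After 1 (next): list=[2, 3, 8, 4, 5] cursor@3
After 2 (insert_before(63)): list=[2, 63, 3, 8, 4, 5] cursor@3
After 3 (next): list=[2, 63, 3, 8, 4, 5] cursor@8
After 4 (delete_current): list=[2, 63, 3, 4, 5] cursor@4
After 5 (prev): list=[2, 63, 3, 4, 5] cursor@3
After 6 (next): list=[2, 63, 3, 4, 5] cursor@4
After 7 (prev): list=[2, 63, 3, 4, 5] cursor@3
After 8 (prev): list=[2, 63, 3, 4, 5] cursor@63
After 9 (delete_current): list=[2, 3, 4, 5] cursor@3
After 10 (delete_current): list=[2, 4, 5] cursor@4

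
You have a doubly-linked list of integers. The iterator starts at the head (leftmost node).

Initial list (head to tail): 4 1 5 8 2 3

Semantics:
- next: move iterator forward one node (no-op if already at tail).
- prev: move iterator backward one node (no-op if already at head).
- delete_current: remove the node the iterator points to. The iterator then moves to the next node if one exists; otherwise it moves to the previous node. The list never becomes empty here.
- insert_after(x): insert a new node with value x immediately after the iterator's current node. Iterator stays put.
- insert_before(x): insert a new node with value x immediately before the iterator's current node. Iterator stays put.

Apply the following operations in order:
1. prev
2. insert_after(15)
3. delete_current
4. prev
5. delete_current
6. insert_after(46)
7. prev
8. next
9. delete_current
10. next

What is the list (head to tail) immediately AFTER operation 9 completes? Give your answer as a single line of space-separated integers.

Answer: 1 5 8 2 3

Derivation:
After 1 (prev): list=[4, 1, 5, 8, 2, 3] cursor@4
After 2 (insert_after(15)): list=[4, 15, 1, 5, 8, 2, 3] cursor@4
After 3 (delete_current): list=[15, 1, 5, 8, 2, 3] cursor@15
After 4 (prev): list=[15, 1, 5, 8, 2, 3] cursor@15
After 5 (delete_current): list=[1, 5, 8, 2, 3] cursor@1
After 6 (insert_after(46)): list=[1, 46, 5, 8, 2, 3] cursor@1
After 7 (prev): list=[1, 46, 5, 8, 2, 3] cursor@1
After 8 (next): list=[1, 46, 5, 8, 2, 3] cursor@46
After 9 (delete_current): list=[1, 5, 8, 2, 3] cursor@5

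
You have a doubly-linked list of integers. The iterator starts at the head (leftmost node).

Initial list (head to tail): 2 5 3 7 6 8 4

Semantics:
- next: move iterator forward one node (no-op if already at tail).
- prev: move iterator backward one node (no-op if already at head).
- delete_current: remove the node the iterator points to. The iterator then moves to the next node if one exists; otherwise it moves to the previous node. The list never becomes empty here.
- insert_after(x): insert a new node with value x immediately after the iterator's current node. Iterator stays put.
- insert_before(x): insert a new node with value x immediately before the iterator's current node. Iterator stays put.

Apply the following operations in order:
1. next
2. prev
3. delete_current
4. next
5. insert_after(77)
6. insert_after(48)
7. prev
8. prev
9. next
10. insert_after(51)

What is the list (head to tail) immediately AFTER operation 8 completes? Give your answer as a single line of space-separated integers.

Answer: 5 3 48 77 7 6 8 4

Derivation:
After 1 (next): list=[2, 5, 3, 7, 6, 8, 4] cursor@5
After 2 (prev): list=[2, 5, 3, 7, 6, 8, 4] cursor@2
After 3 (delete_current): list=[5, 3, 7, 6, 8, 4] cursor@5
After 4 (next): list=[5, 3, 7, 6, 8, 4] cursor@3
After 5 (insert_after(77)): list=[5, 3, 77, 7, 6, 8, 4] cursor@3
After 6 (insert_after(48)): list=[5, 3, 48, 77, 7, 6, 8, 4] cursor@3
After 7 (prev): list=[5, 3, 48, 77, 7, 6, 8, 4] cursor@5
After 8 (prev): list=[5, 3, 48, 77, 7, 6, 8, 4] cursor@5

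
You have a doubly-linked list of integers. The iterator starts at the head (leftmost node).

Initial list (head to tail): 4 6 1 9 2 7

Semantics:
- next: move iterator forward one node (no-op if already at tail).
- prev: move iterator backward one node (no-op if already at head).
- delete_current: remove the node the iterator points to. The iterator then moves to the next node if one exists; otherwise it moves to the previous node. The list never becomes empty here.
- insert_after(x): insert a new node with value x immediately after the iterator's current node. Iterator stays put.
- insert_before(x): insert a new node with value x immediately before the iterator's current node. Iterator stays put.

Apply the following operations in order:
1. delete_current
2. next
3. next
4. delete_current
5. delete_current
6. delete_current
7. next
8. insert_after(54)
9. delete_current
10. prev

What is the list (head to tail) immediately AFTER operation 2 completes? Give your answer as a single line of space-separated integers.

After 1 (delete_current): list=[6, 1, 9, 2, 7] cursor@6
After 2 (next): list=[6, 1, 9, 2, 7] cursor@1

Answer: 6 1 9 2 7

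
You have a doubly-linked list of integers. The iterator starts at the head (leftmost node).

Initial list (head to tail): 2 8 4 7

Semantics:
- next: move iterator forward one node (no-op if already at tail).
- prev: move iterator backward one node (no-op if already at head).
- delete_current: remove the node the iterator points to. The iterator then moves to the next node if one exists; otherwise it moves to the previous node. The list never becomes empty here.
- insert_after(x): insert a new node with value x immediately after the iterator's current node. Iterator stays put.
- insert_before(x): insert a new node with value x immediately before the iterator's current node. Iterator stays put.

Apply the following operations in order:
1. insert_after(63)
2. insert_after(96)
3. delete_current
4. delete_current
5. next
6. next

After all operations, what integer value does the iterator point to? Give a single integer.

After 1 (insert_after(63)): list=[2, 63, 8, 4, 7] cursor@2
After 2 (insert_after(96)): list=[2, 96, 63, 8, 4, 7] cursor@2
After 3 (delete_current): list=[96, 63, 8, 4, 7] cursor@96
After 4 (delete_current): list=[63, 8, 4, 7] cursor@63
After 5 (next): list=[63, 8, 4, 7] cursor@8
After 6 (next): list=[63, 8, 4, 7] cursor@4

Answer: 4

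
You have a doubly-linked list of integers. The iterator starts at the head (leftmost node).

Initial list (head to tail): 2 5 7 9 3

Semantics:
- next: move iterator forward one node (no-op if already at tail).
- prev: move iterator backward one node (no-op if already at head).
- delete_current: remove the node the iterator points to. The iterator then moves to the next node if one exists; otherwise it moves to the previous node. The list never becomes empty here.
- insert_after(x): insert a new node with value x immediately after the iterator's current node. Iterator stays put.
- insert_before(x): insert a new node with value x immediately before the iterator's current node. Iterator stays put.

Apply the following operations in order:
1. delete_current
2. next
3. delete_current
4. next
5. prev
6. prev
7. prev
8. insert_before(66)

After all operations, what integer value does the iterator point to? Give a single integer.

Answer: 5

Derivation:
After 1 (delete_current): list=[5, 7, 9, 3] cursor@5
After 2 (next): list=[5, 7, 9, 3] cursor@7
After 3 (delete_current): list=[5, 9, 3] cursor@9
After 4 (next): list=[5, 9, 3] cursor@3
After 5 (prev): list=[5, 9, 3] cursor@9
After 6 (prev): list=[5, 9, 3] cursor@5
After 7 (prev): list=[5, 9, 3] cursor@5
After 8 (insert_before(66)): list=[66, 5, 9, 3] cursor@5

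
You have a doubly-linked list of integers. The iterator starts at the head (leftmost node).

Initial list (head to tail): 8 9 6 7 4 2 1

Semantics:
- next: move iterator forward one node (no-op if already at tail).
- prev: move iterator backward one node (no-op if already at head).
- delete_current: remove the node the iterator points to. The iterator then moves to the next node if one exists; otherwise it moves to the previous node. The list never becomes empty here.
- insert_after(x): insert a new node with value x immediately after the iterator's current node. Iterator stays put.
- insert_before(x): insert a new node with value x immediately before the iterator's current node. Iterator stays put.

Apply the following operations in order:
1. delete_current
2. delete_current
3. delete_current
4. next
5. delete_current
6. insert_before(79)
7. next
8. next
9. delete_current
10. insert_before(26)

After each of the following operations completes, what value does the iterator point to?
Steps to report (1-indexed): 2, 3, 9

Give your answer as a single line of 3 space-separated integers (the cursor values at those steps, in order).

Answer: 6 7 2

Derivation:
After 1 (delete_current): list=[9, 6, 7, 4, 2, 1] cursor@9
After 2 (delete_current): list=[6, 7, 4, 2, 1] cursor@6
After 3 (delete_current): list=[7, 4, 2, 1] cursor@7
After 4 (next): list=[7, 4, 2, 1] cursor@4
After 5 (delete_current): list=[7, 2, 1] cursor@2
After 6 (insert_before(79)): list=[7, 79, 2, 1] cursor@2
After 7 (next): list=[7, 79, 2, 1] cursor@1
After 8 (next): list=[7, 79, 2, 1] cursor@1
After 9 (delete_current): list=[7, 79, 2] cursor@2
After 10 (insert_before(26)): list=[7, 79, 26, 2] cursor@2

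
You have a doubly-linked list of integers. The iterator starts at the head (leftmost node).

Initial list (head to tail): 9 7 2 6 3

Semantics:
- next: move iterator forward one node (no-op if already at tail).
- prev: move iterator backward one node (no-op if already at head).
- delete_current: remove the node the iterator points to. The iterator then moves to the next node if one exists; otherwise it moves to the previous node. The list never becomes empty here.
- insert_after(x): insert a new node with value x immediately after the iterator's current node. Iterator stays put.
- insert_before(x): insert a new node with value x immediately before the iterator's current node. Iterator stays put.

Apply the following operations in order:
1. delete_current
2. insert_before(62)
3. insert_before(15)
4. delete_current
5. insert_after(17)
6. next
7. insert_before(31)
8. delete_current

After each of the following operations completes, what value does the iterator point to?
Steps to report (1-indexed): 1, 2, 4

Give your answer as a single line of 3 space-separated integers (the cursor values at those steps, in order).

After 1 (delete_current): list=[7, 2, 6, 3] cursor@7
After 2 (insert_before(62)): list=[62, 7, 2, 6, 3] cursor@7
After 3 (insert_before(15)): list=[62, 15, 7, 2, 6, 3] cursor@7
After 4 (delete_current): list=[62, 15, 2, 6, 3] cursor@2
After 5 (insert_after(17)): list=[62, 15, 2, 17, 6, 3] cursor@2
After 6 (next): list=[62, 15, 2, 17, 6, 3] cursor@17
After 7 (insert_before(31)): list=[62, 15, 2, 31, 17, 6, 3] cursor@17
After 8 (delete_current): list=[62, 15, 2, 31, 6, 3] cursor@6

Answer: 7 7 2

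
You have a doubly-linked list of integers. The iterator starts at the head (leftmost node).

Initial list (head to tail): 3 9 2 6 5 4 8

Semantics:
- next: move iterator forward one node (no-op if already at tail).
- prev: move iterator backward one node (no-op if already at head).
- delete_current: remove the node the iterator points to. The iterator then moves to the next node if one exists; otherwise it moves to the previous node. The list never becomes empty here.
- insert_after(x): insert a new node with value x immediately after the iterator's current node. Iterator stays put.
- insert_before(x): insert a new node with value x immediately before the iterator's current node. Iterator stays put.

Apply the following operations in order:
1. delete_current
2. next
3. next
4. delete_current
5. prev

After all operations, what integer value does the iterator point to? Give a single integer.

After 1 (delete_current): list=[9, 2, 6, 5, 4, 8] cursor@9
After 2 (next): list=[9, 2, 6, 5, 4, 8] cursor@2
After 3 (next): list=[9, 2, 6, 5, 4, 8] cursor@6
After 4 (delete_current): list=[9, 2, 5, 4, 8] cursor@5
After 5 (prev): list=[9, 2, 5, 4, 8] cursor@2

Answer: 2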